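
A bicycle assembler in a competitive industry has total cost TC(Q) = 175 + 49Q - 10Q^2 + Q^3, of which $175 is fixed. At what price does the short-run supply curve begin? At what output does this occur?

$24 per unit, at Q = 5

Short-run supply begins at min AVC. From VC = 49Q - 10Q^2 + Q^3, AVC = 49 - 10Q + Q^2.
dAVC/dQ = -10 + 2Q = 0 gives Q = 5. min AVC = 49 - 10·5 + 5^2 = 24.
The firm shuts down for any P below $24.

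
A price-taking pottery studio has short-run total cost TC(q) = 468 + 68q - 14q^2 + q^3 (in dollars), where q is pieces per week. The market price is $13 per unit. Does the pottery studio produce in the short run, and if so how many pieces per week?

Shut down

From TC, MC = TC'(q) = 68 - 28q + 3q^2 and AVC = VC/q = 68 - 14q + q^2.
The AVC parabola has its vertex at q = 14/2 = 7, where AVC = 68 - 14·7 + 7^2 = $19.
With P < min AVC ($13 < $19), every unit sold adds to the loss.
The firm minimizes its loss by shutting down and losing only its fixed cost of $468.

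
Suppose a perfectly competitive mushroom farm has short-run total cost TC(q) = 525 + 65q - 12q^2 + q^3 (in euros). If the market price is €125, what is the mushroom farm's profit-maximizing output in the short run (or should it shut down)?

Produce at q = 10

From TC, MC = TC'(q) = 65 - 24q + 3q^2 and AVC = VC/q = 65 - 12q + q^2.
The AVC parabola has its vertex at q = 12/2 = 6, where AVC = 65 - 12·6 + 6^2 = €29.
Because €125 ≥ €29, revenue can cover variable cost; the firm operates.
P = MC gives -60 - 24q + 3q^2 = 0, with roots -2 and 10. Take the larger (rising MC): q* = 10.
Check: AVC at q = 10 is €45 ≤ P, so revenue covers variable cost.
Profit = P·q − TC = 125·10 − 975 = €275.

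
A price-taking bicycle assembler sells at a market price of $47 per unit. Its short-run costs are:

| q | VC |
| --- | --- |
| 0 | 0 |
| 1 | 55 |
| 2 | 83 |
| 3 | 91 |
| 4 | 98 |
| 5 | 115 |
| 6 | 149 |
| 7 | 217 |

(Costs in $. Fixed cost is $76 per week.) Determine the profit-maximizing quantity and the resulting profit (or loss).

Profit at each row (π = 47q − TC): q=0: -76; q=1: -84; q=2: -65; q=3: -26; q=4: 14; q=5: 44; q=6: 57; q=7: 36.
Profit is maximized at q = 6. AVC there is 149/6 = $24.83 ≤ P, so producing beats shutting down (which would give -$76).

q = 6; profit = $57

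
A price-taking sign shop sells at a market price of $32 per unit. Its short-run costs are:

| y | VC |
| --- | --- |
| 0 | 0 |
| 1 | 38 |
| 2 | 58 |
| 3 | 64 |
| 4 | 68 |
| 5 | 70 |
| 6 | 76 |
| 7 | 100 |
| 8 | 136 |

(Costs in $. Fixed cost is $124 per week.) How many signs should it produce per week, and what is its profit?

y = 7; profit = $0

Compute π = P·y − TC at each output: y=0: -124; y=1: -130; y=2: -118; y=3: -92; y=4: -64; y=5: -34; y=6: -8; y=7: 0; y=8: -4.
Profit is maximized at y = 7. AVC there is 100/7 = $14.29 ≤ P, so producing beats shutting down (which would give -$124).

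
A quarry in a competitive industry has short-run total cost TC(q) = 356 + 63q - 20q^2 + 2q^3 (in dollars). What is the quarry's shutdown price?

The firm shuts down when price falls below the minimum of average variable cost. AVC = VC/q = 63 - 20q + 2q^2.
dAVC/dq = -20 + 4q = 0 gives q = 5. min AVC = 63 - 20·5 + 2·5^2 = 13.
The firm shuts down for any P below $13.

$13 per unit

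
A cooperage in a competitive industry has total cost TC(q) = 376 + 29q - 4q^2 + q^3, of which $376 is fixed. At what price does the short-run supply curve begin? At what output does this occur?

The firm shuts down when price falls below the minimum of average variable cost. AVC = VC/q = 29 - 4q + q^2.
At the minimum of AVC, MC = AVC. MC = 29 - 8q + 3q^2; setting MC = AVC gives 2q^2 - 4q = 0, so q = 2. min AVC = 25.
The firm shuts down for any P below $25.

$25 per unit, at q = 2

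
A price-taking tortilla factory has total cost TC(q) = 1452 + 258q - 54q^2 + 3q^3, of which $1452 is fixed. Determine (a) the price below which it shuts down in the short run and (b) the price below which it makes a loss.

Shutdown price = min AVC. AVC = 258 - 54q + 3q^2, with vertex at q = 9 and minimum $15.
ATC = 1452/q + 258 - 54q + 3q^2. Setting dATC/dq = −1452/q^2 − 54 + 6q = 0 gives q = 11 (since 6·11^3 − 54·11^2 = 1452).
min ATC = 1452/11 + 258 − 54·11 + 3·11^2 = $159. That is the break-even price.
Between these two prices the firm operates at a loss; above $159 it earns a profit.

Shutdown price = $15; break-even price = $159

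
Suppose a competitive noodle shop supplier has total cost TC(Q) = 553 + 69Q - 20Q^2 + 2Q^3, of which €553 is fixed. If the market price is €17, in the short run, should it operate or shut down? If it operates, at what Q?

Strip out fixed cost: VC = 69Q - 20Q^2 + 2Q^3. Then AVC = 69 - 20Q + 2Q^2 and MC = 69 - 40Q + 6Q^2.
The AVC parabola has its vertex at Q = 20/4 = 5, where AVC = 69 - 20·5 + 2·5^2 = €19.
Since P = €17 < min AVC = €19, price fails to cover variable cost at any output.
The firm minimizes its loss by shutting down and losing only its fixed cost of €553.

Shut down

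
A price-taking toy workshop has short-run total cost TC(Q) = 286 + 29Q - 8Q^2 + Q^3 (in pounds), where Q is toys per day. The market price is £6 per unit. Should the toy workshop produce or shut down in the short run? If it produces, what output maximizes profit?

Shut down

Strip out fixed cost: VC = 29Q - 8Q^2 + Q^3. Then AVC = 29 - 8Q + Q^2 and MC = 29 - 16Q + 3Q^2.
AVC hits its minimum where MC = AVC, at Q = 4, giving min AVC = 29 - 8·4 + 4^2 = £13.
With P < min AVC (£6 < £13), every unit sold adds to the loss.
Shutting down limits the loss to fixed cost, £286.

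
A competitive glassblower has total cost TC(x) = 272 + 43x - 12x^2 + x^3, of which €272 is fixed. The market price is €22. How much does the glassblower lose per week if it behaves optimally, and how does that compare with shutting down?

Profit = -€174 at x = 7

AVC = 43 - 12x + x^2; min AVC = €7 at x = 6. Since P = €22 ≥ min AVC, the firm produces.
MC = 43 - 24x + 3x^2. Setting P = MC and taking the root on the rising branch gives x* = 7.
TR = 22·7 = 154. TC = 272 + 56 = 328. Profit = 154 − 328 = -€174.
That loss of €174 beats the €272 the firm would lose by shutting down; producing recovers €98 of fixed cost.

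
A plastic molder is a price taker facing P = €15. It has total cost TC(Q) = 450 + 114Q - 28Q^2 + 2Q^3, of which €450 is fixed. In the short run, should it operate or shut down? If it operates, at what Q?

Variable cost is VC = 114Q - 28Q^2 + 2Q^3, so AVC = VC/Q = 114 - 28Q + 2Q^2 and MC = dTC/dQ = 114 - 56Q + 6Q^2.
AVC is minimized where dAVC/dQ = -28 + 4Q = 0, at Q = 7; min AVC = 114 - 28·7 + 2·7^2 = €16.
With P < min AVC (€15 < €16), every unit sold adds to the loss.
Best response: produce nothing and absorb the €450 fixed cost.

Shut down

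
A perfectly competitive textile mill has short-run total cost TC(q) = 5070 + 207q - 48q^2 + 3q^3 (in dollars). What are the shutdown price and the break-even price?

Shutdown price = $15; break-even price = $480

AVC = 207 - 48q + 3q^2; minimized at q = 8, giving min AVC = $15. That is the shutdown price.
ATC = 5070/q + 207 - 48q + 3q^2. Setting dATC/dq = −5070/q^2 − 48 + 6q = 0 gives q = 13 (since 6·13^3 − 48·13^2 = 5070).
min ATC = 5070/13 + 207 − 48·13 + 3·13^2 = $480. That is the break-even price.
For $15 ≤ P < $480 the firm produces at a loss; below $15 it shuts down.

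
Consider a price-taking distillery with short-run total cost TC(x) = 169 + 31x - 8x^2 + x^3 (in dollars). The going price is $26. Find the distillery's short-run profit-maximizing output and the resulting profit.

AVC = 31 - 8x + x^2; min AVC = $15 at x = 4. Since P = $26 ≥ min AVC, the firm produces.
With MC = 31 - 16x + 3x^2, P = MC on the upward-sloping part at x* = 5.
TR = 26·5 = 130. TC = 169 + 80 = 249. Profit = 130 − 249 = -$119.
By producing, the firm covers all variable cost plus $50 of fixed cost; shutting down would lose the full $169.

Profit = -$119 at x = 5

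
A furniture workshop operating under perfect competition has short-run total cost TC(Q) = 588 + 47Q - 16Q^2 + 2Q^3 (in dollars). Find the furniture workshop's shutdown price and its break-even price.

Shutdown price = min AVC. AVC = 47 - 16Q + 2Q^2, with vertex at Q = 4 and minimum $15.
ATC = 588/Q + 47 - 16Q + 2Q^2. Setting dATC/dQ = −588/Q^2 − 16 + 4Q = 0 gives Q = 7 (since 4·7^3 − 16·7^2 = 588).
min ATC = 588/7 + 47 − 16·7 + 2·7^2 = $117. That is the break-even price.
For $15 ≤ P < $117 the firm produces at a loss; below $15 it shuts down.

Shutdown price = $15; break-even price = $117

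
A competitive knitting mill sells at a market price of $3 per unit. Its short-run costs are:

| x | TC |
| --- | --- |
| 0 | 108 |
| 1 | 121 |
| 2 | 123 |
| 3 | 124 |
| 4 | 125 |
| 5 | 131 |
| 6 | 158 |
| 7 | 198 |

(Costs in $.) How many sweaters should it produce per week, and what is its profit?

Compute π = P·x − TC at each output: x=0: -108; x=1: -118; x=2: -117; x=3: -115; x=4: -113; x=5: -116; x=6: -140; x=7: -177.
Profit is highest at x = 0. Equivalently, the lowest AVC in the table is 17/4 ≈ $4.25 at x = 4, and P = $3 falls below it — price never covers variable cost, so the firm shuts down and loses only its fixed cost.

x = 0 (shut down); profit = -$108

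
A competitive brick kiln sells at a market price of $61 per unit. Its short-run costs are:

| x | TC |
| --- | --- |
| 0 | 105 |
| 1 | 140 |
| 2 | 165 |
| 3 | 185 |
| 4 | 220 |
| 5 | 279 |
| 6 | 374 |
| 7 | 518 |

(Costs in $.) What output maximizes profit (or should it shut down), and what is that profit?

x = 5; profit = $26

Profit at each row (π = 61x − TC): x=0: -105; x=1: -79; x=2: -43; x=3: -2; x=4: 24; x=5: 26; x=6: -8; x=7: -91.
Profit is maximized at x = 5. AVC there is 174/5 = $34.80 ≤ P, so producing beats shutting down (which would give -$105).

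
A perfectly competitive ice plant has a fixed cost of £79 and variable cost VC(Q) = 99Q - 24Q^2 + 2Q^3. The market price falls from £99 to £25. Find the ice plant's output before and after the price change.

MC = 99 - 48Q + 6Q^2; the shutdown threshold is min AVC = £27 (at Q = 6).
With P = £99 above the shutdown price, P = MC gives Q = 8.
At P = £25 < min AVC = £27, price no longer covers variable cost at any output, so the firm shuts down: Q = 0.

Output falls from 8 to 0 (the firm shuts down)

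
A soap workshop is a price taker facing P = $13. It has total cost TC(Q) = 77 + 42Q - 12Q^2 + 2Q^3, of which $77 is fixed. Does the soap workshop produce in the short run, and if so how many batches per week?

Shut down

Variable cost is VC = 42Q - 12Q^2 + 2Q^3, so AVC = VC/Q = 42 - 12Q + 2Q^2 and MC = dTC/dQ = 42 - 24Q + 6Q^2.
AVC is minimized where dAVC/dQ = -12 + 4Q = 0, at Q = 3; min AVC = 42 - 12·3 + 2·3^2 = $24.
Since P = $13 < min AVC = $24, price fails to cover variable cost at any output.
The firm minimizes its loss by shutting down and losing only its fixed cost of $77.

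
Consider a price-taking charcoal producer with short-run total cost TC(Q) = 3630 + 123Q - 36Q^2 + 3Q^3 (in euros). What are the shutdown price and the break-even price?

Shutdown price = min AVC. AVC = 123 - 36Q + 3Q^2, with vertex at Q = 6 and minimum €15.
ATC = 3630/Q + 123 - 36Q + 3Q^2. Setting dATC/dQ = −3630/Q^2 − 36 + 6Q = 0 gives Q = 11 (since 6·11^3 − 36·11^2 = 3630).
min ATC = 3630/11 + 123 − 36·11 + 3·11^2 = €420. That is the break-even price.
Between these two prices the firm operates at a loss; above €420 it earns a profit.

Shutdown price = €15; break-even price = €420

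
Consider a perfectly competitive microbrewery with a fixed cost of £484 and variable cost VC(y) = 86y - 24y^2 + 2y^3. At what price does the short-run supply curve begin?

£14 per unit

The shutdown price is the minimum of AVC. VC = 86y - 24y^2 + 2y^3, so AVC = 86 - 24y + 2y^2.
dAVC/dy = -24 + 4y = 0 gives y = 6. min AVC = 86 - 24·6 + 2·6^2 = 14.
So the shutdown price is £14.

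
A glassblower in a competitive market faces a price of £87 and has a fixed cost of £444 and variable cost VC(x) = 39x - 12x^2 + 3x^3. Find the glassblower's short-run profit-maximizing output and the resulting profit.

AVC = 39 - 12x + 3x^2 has its minimum £27 at x = 2; price £87 clears that bar, so the firm operates.
MC = 39 - 24x + 9x^2. Setting P = MC and taking the root on the rising branch gives x* = 4.
TR = 87·4 = 348. TC = 444 + 156 = 600. Profit = 348 − 600 = -£252.
By producing, the firm covers all variable cost plus £192 of fixed cost; shutting down would lose the full £444.

Profit = -£252 at x = 4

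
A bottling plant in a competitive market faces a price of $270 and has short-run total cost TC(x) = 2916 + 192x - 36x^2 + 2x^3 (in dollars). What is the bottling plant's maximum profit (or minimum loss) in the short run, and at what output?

AVC = 192 - 36x + 2x^2 has its minimum $30 at x = 9; price $270 clears that bar, so the firm operates.
With MC = 192 - 72x + 6x^2, P = MC on the upward-sloping part at x* = 13.
TR = 270·13 = 3510. TC = 2916 + 806 = 3722. Profit = 3510 − 3722 = -$212.
That loss of $212 beats the $2916 the firm would lose by shutting down; producing recovers $2704 of fixed cost.

Profit = -$212 at x = 13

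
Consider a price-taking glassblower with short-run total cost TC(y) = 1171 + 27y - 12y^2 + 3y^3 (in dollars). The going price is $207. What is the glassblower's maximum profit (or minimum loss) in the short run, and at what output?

AVC = 27 - 12y + 3y^2 has its minimum $15 at y = 2; price $207 clears that bar, so the firm operates.
With MC = 27 - 24y + 9y^2, P = MC on the upward-sloping part at y* = 6.
TR = 207·6 = 1242. TC = 1171 + 378 = 1549. Profit = 1242 − 1549 = -$307.
That loss of $307 beats the $1171 the firm would lose by shutting down; producing recovers $864 of fixed cost.

Profit = -$307 at y = 6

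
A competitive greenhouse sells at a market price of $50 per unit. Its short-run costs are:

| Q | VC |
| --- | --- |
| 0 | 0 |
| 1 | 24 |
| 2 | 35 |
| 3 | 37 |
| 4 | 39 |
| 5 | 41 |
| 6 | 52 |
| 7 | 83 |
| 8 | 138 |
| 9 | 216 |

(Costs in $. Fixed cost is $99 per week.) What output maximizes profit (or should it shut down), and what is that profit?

Q = 7; profit = $168

Profit at each row (π = 50Q − TC): Q=0: -99; Q=1: -73; Q=2: -34; Q=3: 14; Q=4: 62; Q=5: 110; Q=6: 149; Q=7: 168; Q=8: 163; Q=9: 135.
Profit is maximized at Q = 7. AVC there is 83/7 = $11.86 ≤ P, so producing beats shutting down (which would give -$99).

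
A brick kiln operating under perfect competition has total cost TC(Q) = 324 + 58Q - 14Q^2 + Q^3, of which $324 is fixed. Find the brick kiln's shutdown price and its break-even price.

Shutdown price = $9; break-even price = $49

AVC = 58 - 14Q + Q^2; minimized at Q = 7, giving min AVC = $9. That is the shutdown price.
ATC = 324/Q + 58 - 14Q + Q^2. Setting dATC/dQ = −324/Q^2 − 14 + 2Q = 0 gives Q = 9 (since 2·9^3 − 14·9^2 = 324).
min ATC = 324/9 + 58 − 14·9 + 9^2 = $49. That is the break-even price.
For $9 ≤ P < $49 the firm produces at a loss; below $9 it shuts down.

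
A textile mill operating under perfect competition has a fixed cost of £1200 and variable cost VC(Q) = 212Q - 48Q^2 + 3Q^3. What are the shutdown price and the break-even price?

Shutdown price = £20; break-even price = £152

AVC = 212 - 48Q + 3Q^2; minimized at Q = 8, giving min AVC = £20. That is the shutdown price.
ATC = 1200/Q + 212 - 48Q + 3Q^2. Setting dATC/dQ = −1200/Q^2 − 48 + 6Q = 0 gives Q = 10 (since 6·10^3 − 48·10^2 = 1200).
min ATC = 1200/10 + 212 − 48·10 + 3·10^2 = £152. That is the break-even price.
For £20 ≤ P < £152 the firm produces at a loss; below £20 it shuts down.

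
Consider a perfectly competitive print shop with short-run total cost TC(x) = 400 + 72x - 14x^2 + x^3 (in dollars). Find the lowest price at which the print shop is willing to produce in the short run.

$23 per unit

Short-run supply begins at min AVC. From VC = 72x - 14x^2 + x^3, AVC = 72 - 14x + x^2.
dAVC/dx = -14 + 2x = 0 gives x = 7. min AVC = 72 - 14·7 + 7^2 = 23.
For P < $23 the firm produces nothing.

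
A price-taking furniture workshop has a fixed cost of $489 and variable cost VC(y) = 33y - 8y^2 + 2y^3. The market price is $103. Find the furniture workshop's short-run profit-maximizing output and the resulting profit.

AVC = 33 - 8y + 2y^2; min AVC = $25 at y = 2. Since P = $103 ≥ min AVC, the firm produces.
With MC = 33 - 16y + 6y^2, P = MC on the upward-sloping part at y* = 5.
TR = 103·5 = 515. TC = 489 + 215 = 704. Profit = 515 − 704 = -$189.
Shutting down would mean losing the fixed cost of $489, so operating at a loss of $189 is better by $300.

Profit = -$189 at y = 5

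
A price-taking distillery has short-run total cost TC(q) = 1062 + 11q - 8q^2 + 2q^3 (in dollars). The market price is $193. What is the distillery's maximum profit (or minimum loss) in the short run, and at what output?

AVC = 11 - 8q + 2q^2; min AVC = $3 at q = 2. Since P = $193 ≥ min AVC, the firm produces.
With MC = 11 - 16q + 6q^2, P = MC on the upward-sloping part at q* = 7.
TR = 193·7 = 1351. TC = 1062 + 371 = 1433. Profit = 1351 − 1433 = -$82.
That loss of $82 beats the $1062 the firm would lose by shutting down; producing recovers $980 of fixed cost.

Profit = -$82 at q = 7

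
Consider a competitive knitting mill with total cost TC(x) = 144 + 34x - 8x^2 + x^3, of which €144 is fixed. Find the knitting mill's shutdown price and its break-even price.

Shutdown price = €18; break-even price = €46

AVC = 34 - 8x + x^2; minimized at x = 4, giving min AVC = €18. That is the shutdown price.
ATC = 144/x + 34 - 8x + x^2. Setting dATC/dx = −144/x^2 − 8 + 2x = 0 gives x = 6 (since 2·6^3 − 8·6^2 = 144).
min ATC = 144/6 + 34 − 8·6 + 6^2 = €46. That is the break-even price.
For €18 ≤ P < €46 the firm produces at a loss; below €18 it shuts down.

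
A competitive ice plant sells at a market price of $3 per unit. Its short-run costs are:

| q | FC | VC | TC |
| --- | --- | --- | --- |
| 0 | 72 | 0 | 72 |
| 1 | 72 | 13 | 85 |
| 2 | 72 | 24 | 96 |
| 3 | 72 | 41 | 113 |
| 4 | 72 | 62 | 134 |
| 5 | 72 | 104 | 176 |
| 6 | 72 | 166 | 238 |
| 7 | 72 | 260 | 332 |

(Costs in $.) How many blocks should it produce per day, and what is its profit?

q = 0 (shut down); profit = -$72

Compute π = P·q − TC at each output: q=0: -72; q=1: -82; q=2: -90; q=3: -104; q=4: -122; q=5: -161; q=6: -220; q=7: -311.
Profit is highest at q = 0. Equivalently, the lowest AVC in the table is 24/2 ≈ $12 at q = 2, and P = $3 falls below it — price never covers variable cost, so the firm shuts down and loses only its fixed cost.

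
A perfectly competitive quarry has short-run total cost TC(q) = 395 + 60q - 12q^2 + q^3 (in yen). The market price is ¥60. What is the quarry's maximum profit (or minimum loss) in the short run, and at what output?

AVC = 60 - 12q + q^2; min AVC = ¥24 at q = 6. Since P = ¥60 ≥ min AVC, the firm produces.
MC = 60 - 24q + 3q^2. Setting P = MC and taking the root on the rising branch gives q* = 8.
TR = 60·8 = 480. TC = 395 + 224 = 619. Profit = 480 − 619 = -¥139.
Shutting down would mean losing the fixed cost of ¥395, so operating at a loss of ¥139 is better by ¥256.

Profit = -¥139 at q = 8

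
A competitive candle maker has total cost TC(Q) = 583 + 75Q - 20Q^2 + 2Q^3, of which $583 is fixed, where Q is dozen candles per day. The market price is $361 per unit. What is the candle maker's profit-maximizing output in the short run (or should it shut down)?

Variable cost is VC = 75Q - 20Q^2 + 2Q^3, so AVC = VC/Q = 75 - 20Q + 2Q^2 and MC = dTC/dQ = 75 - 40Q + 6Q^2.
The AVC parabola has its vertex at Q = 20/4 = 5, where AVC = 75 - 20·5 + 2·5^2 = $25.
Because $361 ≥ $25, revenue can cover variable cost; the firm operates.
Solving P = MC: -286 - 40Q + 6Q^2 = 0 ⇒ Q = -13/3 or 11. On the upward-sloping branch, Q* = 11.
Check: AVC at Q = 11 is $97 ≤ P, so revenue covers variable cost.
Profit = P·Q − TC = 361·11 − 1650 = $2321.

Produce at Q = 11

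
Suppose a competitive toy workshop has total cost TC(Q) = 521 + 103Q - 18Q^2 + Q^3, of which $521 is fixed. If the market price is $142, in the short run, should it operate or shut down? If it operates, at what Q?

From TC, MC = TC'(Q) = 103 - 36Q + 3Q^2 and AVC = VC/Q = 103 - 18Q + Q^2.
AVC is minimized where dAVC/dQ = -18 + 2Q = 0, at Q = 9; min AVC = 103 - 18·9 + 9^2 = $22.
Since P = $142 ≥ min AVC = $22, price covers variable cost and the firm should produce.
Solving P = MC: -39 - 36Q + 3Q^2 = 0 ⇒ Q = -1 or 13. On the upward-sloping branch, Q* = 13.
Check: AVC at Q = 13 is $38 ≤ P, so revenue covers variable cost.
Profit = P·Q − TC = 142·13 − 1015 = $831.

Produce at Q = 13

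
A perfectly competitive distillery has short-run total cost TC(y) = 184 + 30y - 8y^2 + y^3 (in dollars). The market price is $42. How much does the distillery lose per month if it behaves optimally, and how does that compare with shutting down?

AVC = 30 - 8y + y^2 has its minimum $14 at y = 4; price $42 clears that bar, so the firm operates.
With MC = 30 - 16y + 3y^2, P = MC on the upward-sloping part at y* = 6.
TR = 42·6 = 252. TC = 184 + 108 = 292. Profit = 252 − 292 = -$40.
By producing, the firm covers all variable cost plus $144 of fixed cost; shutting down would lose the full $184.

Profit = -$40 at y = 6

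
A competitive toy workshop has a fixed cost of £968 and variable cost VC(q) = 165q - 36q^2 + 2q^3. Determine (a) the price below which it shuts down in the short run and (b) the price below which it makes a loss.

Shutdown price = £3; break-even price = £99

AVC = 165 - 36q + 2q^2; minimized at q = 9, giving min AVC = £3. That is the shutdown price.
ATC = 968/q + 165 - 36q + 2q^2. Setting dATC/dq = −968/q^2 − 36 + 4q = 0 gives q = 11 (since 4·11^3 − 36·11^2 = 968).
min ATC = 968/11 + 165 − 36·11 + 2·11^2 = £99. That is the break-even price.
Between these two prices the firm operates at a loss; above £99 it earns a profit.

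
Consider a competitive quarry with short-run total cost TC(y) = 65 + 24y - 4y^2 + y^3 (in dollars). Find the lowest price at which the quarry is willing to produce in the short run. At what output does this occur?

$20 per unit, at y = 2

The shutdown price is the minimum of AVC. VC = 24y - 4y^2 + y^3, so AVC = 24 - 4y + y^2.
At the minimum of AVC, MC = AVC. MC = 24 - 8y + 3y^2; setting MC = AVC gives 2y^2 - 4y = 0, so y = 2. min AVC = 20.
For P < $20 the firm produces nothing.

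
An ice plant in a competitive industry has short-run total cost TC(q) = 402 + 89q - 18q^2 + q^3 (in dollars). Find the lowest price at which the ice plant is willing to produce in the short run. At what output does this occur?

$8 per unit, at q = 9

The firm shuts down when price falls below the minimum of average variable cost. AVC = VC/q = 89 - 18q + q^2.
At the minimum of AVC, MC = AVC. MC = 89 - 36q + 3q^2; setting MC = AVC gives 2q^2 - 18q = 0, so q = 9. min AVC = 8.
So the shutdown price is $8.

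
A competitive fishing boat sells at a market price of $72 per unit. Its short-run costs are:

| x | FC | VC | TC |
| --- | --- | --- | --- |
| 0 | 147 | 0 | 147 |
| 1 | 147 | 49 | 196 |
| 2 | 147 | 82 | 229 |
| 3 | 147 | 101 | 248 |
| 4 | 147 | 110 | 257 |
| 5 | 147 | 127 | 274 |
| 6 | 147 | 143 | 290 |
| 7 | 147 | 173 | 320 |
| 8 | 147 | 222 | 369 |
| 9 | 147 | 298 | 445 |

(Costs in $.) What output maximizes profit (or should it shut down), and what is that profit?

x = 8; profit = $207

Tabulate TR − TC: x=0: -147; x=1: -124; x=2: -85; x=3: -32; x=4: 31; x=5: 86; x=6: 142; x=7: 184; x=8: 207; x=9: 203.
Profit is maximized at x = 8. AVC there is 222/8 = $27.75 ≤ P, so producing beats shutting down (which would give -$147).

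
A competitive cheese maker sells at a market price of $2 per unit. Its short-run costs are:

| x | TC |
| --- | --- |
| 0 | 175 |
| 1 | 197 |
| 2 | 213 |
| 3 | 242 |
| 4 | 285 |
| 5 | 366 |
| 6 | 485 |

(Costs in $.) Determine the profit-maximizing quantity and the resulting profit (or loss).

x = 0 (shut down); profit = -$175

Compute π = P·x − TC at each output: x=0: -175; x=1: -195; x=2: -209; x=3: -236; x=4: -277; x=5: -356; x=6: -473.
Profit is highest at x = 0. Equivalently, the lowest AVC in the table is 38/2 ≈ $19 at x = 2, and P = $2 falls below it — price never covers variable cost, so the firm shuts down and loses only its fixed cost.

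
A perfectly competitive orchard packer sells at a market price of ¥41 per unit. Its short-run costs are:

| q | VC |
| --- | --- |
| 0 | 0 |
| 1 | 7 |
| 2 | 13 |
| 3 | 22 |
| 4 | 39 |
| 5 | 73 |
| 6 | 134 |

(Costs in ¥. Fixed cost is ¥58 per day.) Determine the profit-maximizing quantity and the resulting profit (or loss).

Tabulate TR − TC: q=0: -58; q=1: -24; q=2: 11; q=3: 43; q=4: 67; q=5: 74; q=6: 54.
Profit is maximized at q = 5. AVC there is 73/5 = ¥14.60 ≤ P, so producing beats shutting down (which would give -¥58).

q = 5; profit = ¥74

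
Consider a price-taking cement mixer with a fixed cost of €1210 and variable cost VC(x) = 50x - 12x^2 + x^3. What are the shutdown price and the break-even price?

Shutdown price = €14; break-even price = €149

AVC = 50 - 12x + x^2; minimized at x = 6, giving min AVC = €14. That is the shutdown price.
ATC = 1210/x + 50 - 12x + x^2. Setting dATC/dx = −1210/x^2 − 12 + 2x = 0 gives x = 11 (since 2·11^3 − 12·11^2 = 1210).
min ATC = 1210/11 + 50 − 12·11 + 11^2 = €149. That is the break-even price.
For €14 ≤ P < €149 the firm produces at a loss; below €14 it shuts down.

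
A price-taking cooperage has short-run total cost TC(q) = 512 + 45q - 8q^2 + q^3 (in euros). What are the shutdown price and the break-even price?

Shutdown price = €29; break-even price = €109

Shutdown price = min AVC. AVC = 45 - 8q + q^2, with vertex at q = 4 and minimum €29.
ATC = 512/q + 45 - 8q + q^2. Setting dATC/dq = −512/q^2 − 8 + 2q = 0 gives q = 8 (since 2·8^3 − 8·8^2 = 512).
min ATC = 512/8 + 45 − 8·8 + 8^2 = €109. That is the break-even price.
Between these two prices the firm operates at a loss; above €109 it earns a profit.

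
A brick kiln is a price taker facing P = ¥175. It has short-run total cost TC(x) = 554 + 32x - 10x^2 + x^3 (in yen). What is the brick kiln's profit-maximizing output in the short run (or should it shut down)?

Strip out fixed cost: VC = 32x - 10x^2 + x^3. Then AVC = 32 - 10x + x^2 and MC = 32 - 20x + 3x^2.
AVC hits its minimum where MC = AVC, at x = 5, giving min AVC = 32 - 10·5 + 5^2 = ¥7.
P = ¥175 exceeds min AVC = ¥7, so the firm stays open.
Set P = MC: 175 = 32 - 20x + 3x^2 → -143 - 20x + 3x^2 = 0. The roots are x = -13/3 and x = 11; the profit-maximizing output is on the rising part of MC, so x* = 11.
Check: AVC at x = 11 is ¥43 ≤ P, so revenue covers variable cost.
Profit = P·x − TC = 175·11 − 1027 = ¥898.

Produce at x = 11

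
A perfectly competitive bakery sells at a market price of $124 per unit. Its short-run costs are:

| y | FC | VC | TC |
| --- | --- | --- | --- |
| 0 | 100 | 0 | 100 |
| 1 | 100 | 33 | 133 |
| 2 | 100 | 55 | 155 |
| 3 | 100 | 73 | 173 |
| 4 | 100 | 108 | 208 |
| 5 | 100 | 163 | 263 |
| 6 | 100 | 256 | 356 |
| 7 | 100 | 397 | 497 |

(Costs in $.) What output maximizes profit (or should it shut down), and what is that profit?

y = 6; profit = $388

Compute π = P·y − TC at each output: y=0: -100; y=1: -9; y=2: 93; y=3: 199; y=4: 288; y=5: 357; y=6: 388; y=7: 371.
Profit is maximized at y = 6. AVC there is 256/6 = $42.67 ≤ P, so producing beats shutting down (which would give -$100).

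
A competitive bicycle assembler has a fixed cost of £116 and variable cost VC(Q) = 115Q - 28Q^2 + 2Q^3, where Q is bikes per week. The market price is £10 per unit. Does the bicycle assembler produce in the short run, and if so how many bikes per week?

Variable cost is VC = 115Q - 28Q^2 + 2Q^3, so AVC = VC/Q = 115 - 28Q + 2Q^2 and MC = dTC/dQ = 115 - 56Q + 6Q^2.
AVC hits its minimum where MC = AVC, at Q = 7, giving min AVC = 115 - 28·7 + 2·7^2 = £17.
P = £10 lies below min AVC = £17; no output level covers variable cost.
The firm minimizes its loss by shutting down and losing only its fixed cost of £116.

Shut down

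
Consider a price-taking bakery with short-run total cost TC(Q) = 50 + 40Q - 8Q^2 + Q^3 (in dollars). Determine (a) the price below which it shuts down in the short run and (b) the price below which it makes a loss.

Shutdown price = $24; break-even price = $35

AVC = 40 - 8Q + Q^2; minimized at Q = 4, giving min AVC = $24. That is the shutdown price.
ATC = 50/Q + 40 - 8Q + Q^2. Setting dATC/dQ = −50/Q^2 − 8 + 2Q = 0 gives Q = 5 (since 2·5^3 − 8·5^2 = 50).
min ATC = 50/5 + 40 − 8·5 + 5^2 = $35. That is the break-even price.
Between these two prices the firm operates at a loss; above $35 it earns a profit.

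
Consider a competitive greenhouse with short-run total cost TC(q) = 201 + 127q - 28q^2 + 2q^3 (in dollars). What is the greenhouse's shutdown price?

Short-run supply begins at min AVC. From VC = 127q - 28q^2 + 2q^3, AVC = 127 - 28q + 2q^2.
At the minimum of AVC, MC = AVC. MC = 127 - 56q + 6q^2; setting MC = AVC gives 4q^2 - 28q = 0, so q = 7. min AVC = 29.
For P < $29 the firm produces nothing.

$29 per unit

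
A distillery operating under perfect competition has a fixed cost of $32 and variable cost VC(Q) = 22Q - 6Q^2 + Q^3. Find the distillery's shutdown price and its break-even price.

Shutdown price = $13; break-even price = $22

AVC = 22 - 6Q + Q^2; minimized at Q = 3, giving min AVC = $13. That is the shutdown price.
ATC = 32/Q + 22 - 6Q + Q^2. Setting dATC/dQ = −32/Q^2 − 6 + 2Q = 0 gives Q = 4 (since 2·4^3 − 6·4^2 = 32).
min ATC = 32/4 + 22 − 6·4 + 4^2 = $22. That is the break-even price.
For $13 ≤ P < $22 the firm produces at a loss; below $13 it shuts down.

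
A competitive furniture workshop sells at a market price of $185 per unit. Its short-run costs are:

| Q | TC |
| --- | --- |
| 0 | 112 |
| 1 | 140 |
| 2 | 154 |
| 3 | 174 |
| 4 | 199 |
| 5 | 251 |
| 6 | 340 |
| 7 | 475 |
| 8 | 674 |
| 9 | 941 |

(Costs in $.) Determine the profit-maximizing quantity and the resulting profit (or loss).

Q = 7; profit = $820

Profit at each row (π = 185Q − TC): Q=0: -112; Q=1: 45; Q=2: 216; Q=3: 381; Q=4: 541; Q=5: 674; Q=6: 770; Q=7: 820; Q=8: 806; Q=9: 724.
Profit is maximized at Q = 7. AVC there is 363/7 = $51.86 ≤ P, so producing beats shutting down (which would give -$112).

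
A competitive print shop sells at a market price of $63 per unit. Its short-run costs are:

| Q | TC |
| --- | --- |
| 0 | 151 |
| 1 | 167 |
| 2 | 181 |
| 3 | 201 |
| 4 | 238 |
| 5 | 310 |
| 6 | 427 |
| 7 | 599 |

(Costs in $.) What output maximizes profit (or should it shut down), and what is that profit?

Profit at each row (π = 63Q − TC): Q=0: -151; Q=1: -104; Q=2: -55; Q=3: -12; Q=4: 14; Q=5: 5; Q=6: -49; Q=7: -158.
Profit is maximized at Q = 4. AVC there is 87/4 = $21.75 ≤ P, so producing beats shutting down (which would give -$151).

Q = 4; profit = $14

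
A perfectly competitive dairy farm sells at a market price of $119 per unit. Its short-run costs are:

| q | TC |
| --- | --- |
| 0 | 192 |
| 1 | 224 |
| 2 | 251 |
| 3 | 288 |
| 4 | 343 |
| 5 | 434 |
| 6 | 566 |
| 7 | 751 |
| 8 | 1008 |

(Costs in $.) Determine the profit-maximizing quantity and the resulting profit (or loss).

q = 5; profit = $161

Tabulate TR − TC: q=0: -192; q=1: -105; q=2: -13; q=3: 69; q=4: 133; q=5: 161; q=6: 148; q=7: 82; q=8: -56.
Profit is maximized at q = 5. AVC there is 242/5 = $48.40 ≤ P, so producing beats shutting down (which would give -$192).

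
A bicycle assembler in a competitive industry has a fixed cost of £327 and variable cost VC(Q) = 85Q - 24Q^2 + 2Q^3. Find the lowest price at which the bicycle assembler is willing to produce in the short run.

£13 per unit

Short-run supply begins at min AVC. From VC = 85Q - 24Q^2 + 2Q^3, AVC = 85 - 24Q + 2Q^2.
At the minimum of AVC, MC = AVC. MC = 85 - 48Q + 6Q^2; setting MC = AVC gives 4Q^2 - 24Q = 0, so Q = 6. min AVC = 13.
The firm shuts down for any P below £13.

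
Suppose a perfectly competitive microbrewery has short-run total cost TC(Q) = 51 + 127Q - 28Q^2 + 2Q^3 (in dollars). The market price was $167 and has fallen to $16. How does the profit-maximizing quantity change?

Output falls from 10 to 0 (the firm shuts down)

MC = 127 - 56Q + 6Q^2; the shutdown threshold is min AVC = $29 (at Q = 7).
With P = $167 above the shutdown price, P = MC gives Q = 10.
At P = $16 < min AVC = $29, price no longer covers variable cost at any output, so the firm shuts down: Q = 0.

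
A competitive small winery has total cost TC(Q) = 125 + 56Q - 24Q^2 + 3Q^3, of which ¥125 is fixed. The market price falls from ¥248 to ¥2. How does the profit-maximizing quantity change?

AVC = 56 - 24Q + 3Q^2, minimized at Q = 4 where min AVC = ¥8. MC = 56 - 48Q + 9Q^2.
At P = ¥248 ≥ min AVC, set P = MC on the rising branch: Q = 8.
At P = ¥2 < min AVC = ¥8, price no longer covers variable cost at any output, so the firm shuts down: Q = 0.

Output falls from 8 to 0 (the firm shuts down)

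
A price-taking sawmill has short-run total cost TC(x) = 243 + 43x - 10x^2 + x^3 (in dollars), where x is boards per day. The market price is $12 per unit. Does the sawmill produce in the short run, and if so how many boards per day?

Shut down

From TC, MC = TC'(x) = 43 - 20x + 3x^2 and AVC = VC/x = 43 - 10x + x^2.
The AVC parabola has its vertex at x = 10/2 = 5, where AVC = 43 - 10·5 + 5^2 = $18.
Since P = $12 < min AVC = $18, price fails to cover variable cost at any output.
The firm minimizes its loss by shutting down and losing only its fixed cost of $243.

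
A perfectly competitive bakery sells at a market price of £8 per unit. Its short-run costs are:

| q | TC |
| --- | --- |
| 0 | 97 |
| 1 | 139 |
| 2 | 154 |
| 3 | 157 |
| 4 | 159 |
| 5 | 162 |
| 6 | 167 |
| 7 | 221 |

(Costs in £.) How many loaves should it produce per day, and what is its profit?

q = 0 (shut down); profit = -£97

Tabulate TR − TC: q=0: -97; q=1: -131; q=2: -138; q=3: -133; q=4: -127; q=5: -122; q=6: -119; q=7: -165.
Profit is highest at q = 0. Equivalently, the lowest AVC in the table is 70/6 ≈ £11.67 at q = 6, and P = £8 falls below it — price never covers variable cost, so the firm shuts down and loses only its fixed cost.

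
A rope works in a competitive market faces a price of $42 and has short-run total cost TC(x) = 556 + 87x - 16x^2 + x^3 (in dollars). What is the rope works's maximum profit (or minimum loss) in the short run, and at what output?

Profit = -$394 at x = 9

AVC = 87 - 16x + x^2 has its minimum $23 at x = 8; price $42 clears that bar, so the firm operates.
MC = 87 - 32x + 3x^2. Setting P = MC and taking the root on the rising branch gives x* = 9.
TR = 42·9 = 378. TC = 556 + 216 = 772. Profit = 378 − 772 = -$394.
Shutting down would mean losing the fixed cost of $556, so operating at a loss of $394 is better by $162.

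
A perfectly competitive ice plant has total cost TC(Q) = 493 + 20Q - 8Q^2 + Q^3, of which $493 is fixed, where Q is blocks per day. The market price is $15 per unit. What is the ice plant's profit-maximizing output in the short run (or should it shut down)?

Strip out fixed cost: VC = 20Q - 8Q^2 + Q^3. Then AVC = 20 - 8Q + Q^2 and MC = 20 - 16Q + 3Q^2.
The AVC parabola has its vertex at Q = 8/2 = 4, where AVC = 20 - 8·4 + 4^2 = $4.
Since P = $15 ≥ min AVC = $4, price covers variable cost and the firm should produce.
Solving P = MC: 5 - 16Q + 3Q^2 = 0 ⇒ Q = 1/3 or 5. On the upward-sloping branch, Q* = 5.
Check: AVC at Q = 5 is $5 ≤ P, so revenue covers variable cost.
Profit = P·Q − TC = 15·5 − 518 = -$443, a loss, but smaller than the $493 fixed cost the firm would lose by shutting down.

Produce at Q = 5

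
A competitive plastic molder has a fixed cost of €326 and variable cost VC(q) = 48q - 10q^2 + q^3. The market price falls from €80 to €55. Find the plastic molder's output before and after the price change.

AVC = 48 - 10q + q^2, minimized at q = 5 where min AVC = €23. MC = 48 - 20q + 3q^2.
With P = €80 above the shutdown price, P = MC gives q = 8.
At P = €55 ≥ min AVC, set P = MC: q = 7. The firm stays open but cuts output.

Output falls from 8 to 7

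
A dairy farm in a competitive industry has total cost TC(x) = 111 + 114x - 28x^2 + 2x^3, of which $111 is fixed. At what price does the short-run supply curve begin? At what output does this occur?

$16 per unit, at x = 7

The firm shuts down when price falls below the minimum of average variable cost. AVC = VC/x = 114 - 28x + 2x^2.
dAVC/dx = -28 + 4x = 0 gives x = 7. min AVC = 114 - 28·7 + 2·7^2 = 16.
The firm shuts down for any P below $16.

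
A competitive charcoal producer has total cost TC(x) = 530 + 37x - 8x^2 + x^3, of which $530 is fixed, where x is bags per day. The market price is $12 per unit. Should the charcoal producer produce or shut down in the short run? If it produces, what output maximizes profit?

Strip out fixed cost: VC = 37x - 8x^2 + x^3. Then AVC = 37 - 8x + x^2 and MC = 37 - 16x + 3x^2.
AVC hits its minimum where MC = AVC, at x = 4, giving min AVC = 37 - 8·4 + 4^2 = $21.
Since P = $12 < min AVC = $21, price fails to cover variable cost at any output.
The firm minimizes its loss by shutting down and losing only its fixed cost of $530.

Shut down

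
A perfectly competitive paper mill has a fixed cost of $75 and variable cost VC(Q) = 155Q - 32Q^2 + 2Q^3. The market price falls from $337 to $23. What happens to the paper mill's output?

AVC = 155 - 32Q + 2Q^2, minimized at Q = 8 where min AVC = $27. MC = 155 - 64Q + 6Q^2.
With P = $337 above the shutdown price, P = MC gives Q = 13.
At P = $23 < min AVC = $27, price no longer covers variable cost at any output, so the firm shuts down: Q = 0.

Output falls from 13 to 0 (the firm shuts down)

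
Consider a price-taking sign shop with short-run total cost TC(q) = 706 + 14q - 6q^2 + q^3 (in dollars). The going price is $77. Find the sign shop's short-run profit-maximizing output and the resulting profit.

AVC = 14 - 6q + q^2; min AVC = $5 at q = 3. Since P = $77 ≥ min AVC, the firm produces.
MC = 14 - 12q + 3q^2. Setting P = MC and taking the root on the rising branch gives q* = 7.
TR = 77·7 = 539. TC = 706 + 147 = 853. Profit = 539 − 853 = -$314.
Shutting down would mean losing the fixed cost of $706, so operating at a loss of $314 is better by $392.

Profit = -$314 at q = 7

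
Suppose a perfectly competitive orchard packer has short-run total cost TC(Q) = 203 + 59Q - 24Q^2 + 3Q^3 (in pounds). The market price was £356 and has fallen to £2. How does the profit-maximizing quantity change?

Output falls from 9 to 0 (the firm shuts down)

AVC = 59 - 24Q + 3Q^2, minimized at Q = 4 where min AVC = £11. MC = 59 - 48Q + 9Q^2.
At P = £356 ≥ min AVC, set P = MC on the rising branch: Q = 9.
At P = £2 < min AVC = £11, price no longer covers variable cost at any output, so the firm shuts down: Q = 0.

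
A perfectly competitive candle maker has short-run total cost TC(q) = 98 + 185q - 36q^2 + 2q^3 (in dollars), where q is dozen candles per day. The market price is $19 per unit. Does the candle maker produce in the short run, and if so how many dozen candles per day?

Strip out fixed cost: VC = 185q - 36q^2 + 2q^3. Then AVC = 185 - 36q + 2q^2 and MC = 185 - 72q + 6q^2.
The AVC parabola has its vertex at q = 36/4 = 9, where AVC = 185 - 36·9 + 2·9^2 = $23.
P = $19 lies below min AVC = $23; no output level covers variable cost.
Best response: produce nothing and absorb the $98 fixed cost.

Shut down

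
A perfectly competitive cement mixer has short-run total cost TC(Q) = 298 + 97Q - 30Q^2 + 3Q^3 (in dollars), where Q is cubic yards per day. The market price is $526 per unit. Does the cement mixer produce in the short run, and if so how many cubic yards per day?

Produce at Q = 11

Strip out fixed cost: VC = 97Q - 30Q^2 + 3Q^3. Then AVC = 97 - 30Q + 3Q^2 and MC = 97 - 60Q + 9Q^2.
AVC is minimized where dAVC/dQ = -30 + 6Q = 0, at Q = 5; min AVC = 97 - 30·5 + 3·5^2 = $22.
P = $526 exceeds min AVC = $22, so the firm stays open.
Solving P = MC: -429 - 60Q + 9Q^2 = 0 ⇒ Q = -13/3 or 11. On the upward-sloping branch, Q* = 11.
Check: AVC at Q = 11 is $130 ≤ P, so revenue covers variable cost.
Profit = P·Q − TC = 526·11 − 1728 = $4058.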